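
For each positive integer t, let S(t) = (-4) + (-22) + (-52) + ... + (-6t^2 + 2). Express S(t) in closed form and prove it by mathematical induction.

We claim S(t) = -t(2t^2 + 3t - 1) for all t ≥ 1.
When t = 1: S(1) = -4, and the closed form gives -4. They agree.
Inductive step: suppose the statement holds for some i ≥ 1, so S(i) = i(-2i^2 - 3i + 1).
Then S(i+1) = S(i) + (-6(i + 1)^2 + 2) = (i(-2i^2 - 3i + 1)) + (-6(i + 1)^2 + 2).
Simplifying, S(i+1) = -(i + 1)(2i^2 + 7i + 4) = -(i+1)(2(i+1)^2 + 3(i+1) - 1),
which is the closed form with t = i+1.
This completes the induction.

S(t) = -t(2t^2 + 3t - 1)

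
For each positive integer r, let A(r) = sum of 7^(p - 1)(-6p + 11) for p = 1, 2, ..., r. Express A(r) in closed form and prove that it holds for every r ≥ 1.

A(r) = 7^r(-r + 2) - 2

We claim A(r) = 7^r(-r + 2) - 2 for all r ≥ 1.
Base step (r = 1): A(1) = 5, and the closed form gives 5. They agree.
Inductive step: suppose the statement holds for some p ≥ 1, so A(p) = 7^p(-p + 2) - 2.
Then A(p+1) = A(p) + (7^p(-6p + 5)) = (7^p(-p + 2) - 2) + (7^p(-6p + 5)).
Simplifying, A(p+1) = -7^(p + 1)p + 7^(p + 1) - 2 = 7^(p+1)(-(p+1) + 2) - 2,
which is the closed form with r = p+1.
By induction, the statement is established for all r ≥ 1.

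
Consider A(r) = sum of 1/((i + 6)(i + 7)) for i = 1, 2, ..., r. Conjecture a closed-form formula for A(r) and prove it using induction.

A(r) = r/(7(r + 7))

We claim A(r) = r/(7(r + 7)) for all r ≥ 1.
Base case (r = 1): A(1) = 1/56, and the closed form gives 1/56. They agree.
Inductive step: suppose the statement holds for some i ≥ 1, so A(i) = i/(7(i + 7)).
Then A(i+1) = A(i) + (1/((i + 7)(i + 8))) = (i/(7(i + 7))) + (1/((i + 7)(i + 8))).
Simplifying, A(i+1) = (i + 1)/(7(i + 8)) = (i+1)/(7((i+1) + 7)),
which is the closed form with r = i+1.
Hence, by induction on r, the claim holds for every r ≥ 1.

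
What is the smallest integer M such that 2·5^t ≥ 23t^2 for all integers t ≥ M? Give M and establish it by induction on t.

M = 3

At t = 2: 50 < 92, so the inequality fails and M ≥ 3. We prove 2·5^t ≥ 23t^2 for all t ≥ 3.
Base case (t = 3): 2·5^t = 250 and 23t^2 = 207, so 250 ≥ 207.
For the inductive step, assume it holds for an arbitrary r ≥ 3, so 2·5^r ≥ 23r^2.
Then 2·5^(r + 1) = 5·(2·5^r) ≥ 5·(23r^2).
Also, for r ≥ 3 we have 5·(23r^2) ≥ 23(r+1)^2, since 5 ≥ (1 + 1/r)^2 for all r ≥ 3.
Combining, 2·5^(r + 1) ≥ 23(r+1)^2.
Hence, by induction on t, the claim holds for every t ≥ 3.
Hence the smallest such M is 3.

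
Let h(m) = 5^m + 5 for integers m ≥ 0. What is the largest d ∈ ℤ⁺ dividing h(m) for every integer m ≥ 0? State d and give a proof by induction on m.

d = 2

Computing the first values: h(0) = 6 and h(1) = 10; gcd(6, 10) = 2, so d ≤ 2.
We prove 2 | 5^m + 5 for all m ≥ 0 by induction on m.
Base step (m = 0): h(0) = 6 = 2·(3), so 2 | h(0).
For the inductive step, assume it holds for an arbitrary r ≥ 0, i.e. 2 | h(r). Then
h(r+1) = 5^(r+1) + 5 = 5·(5^r + 5) - 20 = 5·h(r) - 20. The first term is divisible by 2 by the inductive hypothesis, and -20 is divisible by 2. Hence 2 | h(r+1).
This completes the induction.
Therefore the largest such d is 2.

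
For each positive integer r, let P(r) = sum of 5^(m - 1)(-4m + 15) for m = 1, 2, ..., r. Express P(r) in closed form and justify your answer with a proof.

We claim P(r) = 5^r(-r + 4) - 4 for all r ≥ 1.
For the base case r = 1: P(1) = 11, and the closed form gives 11. They agree.
Inductive step: suppose the statement holds for some m ≥ 1, so P(m) = 5^m(-m + 4) - 4.
Then P(m+1) = P(m) + (5^m(-4m + 11)) = (5^m(-m + 4) - 4) + (5^m(-4m + 11)).
Simplifying, P(m+1) = -5·5^m·m + 15·5^m - 4 = 5^(m+1)(-(m+1) + 4) - 4,
which is the closed form with r = m+1.
By the principle of mathematical induction, the result holds for all r ≥ 1.

P(r) = 5^r(-r + 4) - 4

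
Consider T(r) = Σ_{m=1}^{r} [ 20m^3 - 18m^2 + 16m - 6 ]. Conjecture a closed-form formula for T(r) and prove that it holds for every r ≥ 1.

T(r) = r(5r - 1)(r^2 + r + 1)

We claim T(r) = r(5r - 1)(r^2 + r + 1) for all r ≥ 1.
For the base case r = 1: T(1) = 12, and the closed form gives 12. They agree.
Inductive step: suppose the statement holds for some m ≥ 1, so T(m) = m(5m^3 + 4m^2 + 4m - 1).
Then T(m+1) = T(m) + (20m^3 + 42m^2 + 40m + 12) = (m(5m^3 + 4m^2 + 4m - 1)) + (20m^3 + 42m^2 + 40m + 12).
Simplifying, T(m+1) = (m + 1)(5m + 4)(m^2 + 3m + 3) = (m+1)(5(m+1) - 1)((m+1)^2 + (m+1) + 1),
which is the closed form with r = m+1.
By the principle of mathematical induction, the result holds for all r ≥ 1.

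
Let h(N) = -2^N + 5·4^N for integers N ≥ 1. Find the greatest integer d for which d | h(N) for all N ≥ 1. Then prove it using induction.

Computing the first values: h(1) = 18 and h(2) = 76; gcd(18, 76) = 2, so d ≤ 2.
We prove 2 | -2^N + 5·4^N for all N ≥ 1 by induction on N.
Base step (N = 1): h(1) = 18 = 2·(9), so 2 | h(1).
For the inductive step, assume it holds for an arbitrary i ≥ 1, i.e. 2 | h(i). Then
h(i+1) − 4·h(i) = (-2^(i+1) + 5·4^(i+1)) − 4·(-2^i + 5·4^i) = (-1)·2^i·(2 − 4) = (2)·2^i. Since 2 | h(i) by the inductive hypothesis, 2 | 4·h(i); and 2 | 2 since 2 = 2·1. Therefore 2 | h(i+1).
This completes the induction.
Therefore the largest such d is 2.

d = 2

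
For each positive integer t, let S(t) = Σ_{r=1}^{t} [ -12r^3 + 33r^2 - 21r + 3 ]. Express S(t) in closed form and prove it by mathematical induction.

S(t) = -t(t - 2)(3t^2 + t - 1)

We claim S(t) = -t(t - 2)(3t^2 + t - 1) for all t ≥ 1.
When t = 1: S(1) = 3, and the closed form gives 3. They agree.
Inductive step: assume the claim holds for t = r, so S(r) = r(-3r^3 + 5r^2 + 3r - 2).
Then S(r+1) = S(r) + (-12r^3 - 3r^2 + 9r + 3) = (r(-3r^3 + 5r^2 + 3r - 2)) + (-12r^3 - 3r^2 + 9r + 3).
Simplifying, S(r+1) = -(r - 1)(r + 1)(3r^2 + 7r + 3) = -(r+1)((r+1) - 2)(3(r+1)^2 + (r+1) - 1),
which is the closed form with t = r+1.
By induction, the statement is established for all t ≥ 1.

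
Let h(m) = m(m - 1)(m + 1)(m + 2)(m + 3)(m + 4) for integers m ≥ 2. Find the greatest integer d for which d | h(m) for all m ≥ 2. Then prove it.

Computing the first values: h(2) = 720 and h(3) = 5040; gcd(720, 5040) = 720, so d ≤ 720.
We prove 720 | m(m - 1)(m + 1)(m + 2)(m + 3)(m + 4) for all m ≥ 2 by induction on m.
For the base case m = 2: h(2) = 720 = 720·(1), so 720 | h(2).
Inductive step: assume the claim holds for m = p, i.e. 720 | h(p). Then
h(p+1) − h(p) = p·(p+1)·(p+2)·(p+3)·(p+4)·(p+5) − (p-1)·p·(p+1)·(p+2)·(p+3)·(p+4) = p·(p+1)·(p+2)·(p+3)·(p+4)·[(p+5) − (p-1)] = 6·p·(p+1)·(p+2)·(p+3)·(p+4). The product of 5 consecutive integers is divisible by (5)! = 120, so h(p+1) − h(p) is divisible by 6·120 = 720. By the inductive hypothesis 720 | h(p), hence 720 | h(p+1).
By the principle of mathematical induction, the result holds for all m ≥ 2.
Therefore the largest such d is 720.

d = 720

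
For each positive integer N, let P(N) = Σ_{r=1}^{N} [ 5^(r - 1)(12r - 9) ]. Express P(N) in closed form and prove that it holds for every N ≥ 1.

We claim P(N) = 3·5^N(N - 1) + 3 for all N ≥ 1.
For the base case N = 1: P(1) = 3, and the closed form gives 3. They agree.
Inductive step: assume the claim holds for N = r, so P(r) = 3·5^r(r - 1) + 3.
Then P(r+1) = P(r) + (5^r(12r + 3)) = (3·5^r(r - 1) + 3) + (5^r(12r + 3)).
Simplifying, P(r+1) = 15·5^r·r + 3 = 3·5^(r+1)((r+1) - 1) + 3,
which is the closed form with N = r+1.
This completes the induction.

P(N) = 3·5^N(N - 1) + 3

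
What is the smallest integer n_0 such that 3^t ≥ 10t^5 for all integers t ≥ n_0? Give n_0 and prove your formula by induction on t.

n_0 = 15

At t = 14: 4782969 < 5378240, so the inequality fails and n_0 ≥ 15. We prove 3^t ≥ 10t^5 for all t ≥ 15.
Base step (t = 15): 3^t = 14348907 and 10t^5 = 7593750, so 14348907 ≥ 7593750.
Inductive step: suppose the statement holds for some r ≥ 15, so 3^r ≥ 10r^5.
Then 3^(r + 1) = 3·(3^r) ≥ 3·(10r^5).
Also, for r ≥ 15 we have 3·(10r^5) ≥ 10(r+1)^5, since 3 ≥ (1 + 1/r)^5 for all r ≥ 15.
Combining, 3^(r + 1) ≥ 10(r+1)^5.
By the principle of mathematical induction, the result holds for all t ≥ 15.
Hence the smallest such n_0 is 15.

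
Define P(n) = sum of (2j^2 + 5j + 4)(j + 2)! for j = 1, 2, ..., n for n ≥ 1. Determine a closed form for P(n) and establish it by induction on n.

P(n) = (2n + 1)(n + 3)! - 6

We claim P(n) = (2n + 1)(n + 3)! - 6 for all n ≥ 1.
For the base case n = 1: P(1) = 66, and the closed form gives 66. They agree.
For the inductive step, assume it holds for an arbitrary j ≥ 1, so P(j) = (2j + 1)(j + 3)! - 6.
Then P(j+1) = P(j) + ((2j^2 + 9j + 11)(j + 3)!) = ((2j + 1)(j + 3)! - 6) + ((2j^2 + 9j + 11)(j + 3)!).
Simplifying, P(j+1) = (2(j+1) + 1)((j+1) + 3)! - 6,
which is the closed form with n = j+1.
By the principle of mathematical induction, the result holds for all n ≥ 1.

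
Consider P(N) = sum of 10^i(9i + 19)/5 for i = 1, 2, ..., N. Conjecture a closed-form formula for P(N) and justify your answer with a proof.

We claim P(N) = 2·10^N(N + 2) - 4 for all N ≥ 1.
When N = 1: P(1) = 56, and the closed form gives 56. They agree.
Inductive step: assume the claim holds for N = i, so P(i) = 2·10^i(i + 2) - 4.
Then P(i+1) = P(i) + (10^i(18i + 56)) = (2·10^i(i + 2) - 4) + (10^i(18i + 56)).
Simplifying, P(i+1) = 20·10^i·i + 60·10^i - 4 = 2·10^(i+1)((i+1) + 2) - 4,
which is the closed form with N = i+1.
By induction, the statement is established for all N ≥ 1.

P(N) = 2·10^N(N + 2) - 4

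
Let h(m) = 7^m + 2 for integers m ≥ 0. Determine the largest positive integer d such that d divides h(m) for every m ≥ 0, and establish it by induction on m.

Computing the first values: h(0) = 3 and h(1) = 9; gcd(3, 9) = 3, so d ≤ 3.
We prove 3 | 7^m + 2 for all m ≥ 0 by induction on m.
Base case (m = 0): h(0) = 3 = 3·(1), so 3 | h(0).
Suppose the result is true for m = i, i.e. 3 | h(i). Then
h(i+1) = 7^(i+1) + 2 = 7·(7^i + 2) - 12 = 7·h(i) - 12. The first term is divisible by 3 by the inductive hypothesis, and -12 is divisible by 3. Hence 3 | h(i+1).
By the principle of mathematical induction, the result holds for all m ≥ 0.
Therefore the largest such d is 3.

d = 3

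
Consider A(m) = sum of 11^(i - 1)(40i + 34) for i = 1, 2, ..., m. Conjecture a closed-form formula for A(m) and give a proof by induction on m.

A(m) = 11^m(4m + 3) - 3

We claim A(m) = 11^m(4m + 3) - 3 for all m ≥ 1.
Base case (m = 1): A(1) = 74, and the closed form gives 74. They agree.
Suppose the result is true for m = i, so A(i) = 11^i(4i + 3) - 3.
Then A(i+1) = A(i) + (11^i(40i + 74)) = (11^i(4i + 3) - 3) + (11^i(40i + 74)).
Simplifying, A(i+1) = 44·11^i·i + 77·11^i - 3 = 11^(i+1)(4(i+1) + 3) - 3,
which is the closed form with m = i+1.
By the principle of mathematical induction, the result holds for all m ≥ 1.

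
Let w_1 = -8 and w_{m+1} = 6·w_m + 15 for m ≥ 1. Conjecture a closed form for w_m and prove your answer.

w_m = -5·6^(m - 1) - 3

Computing the first terms: w_1 = -8, w_2 = -33, w_3 = -183. This suggests w_m = -5·6^(m - 1) - 3.
When m = 1: the formula gives -8 = -8 = w_1.
Suppose the result is true for m = i, so w_i = -5·6^(i - 1) - 3.
Then w_{i+1} = 6·w_i + 15 = 6·(-5·6^(i - 1) - 3) + 15 = -5·6^i - 3 = -5·6^((i+1) - 1) - 3,
which is the claimed formula at m = i+1.
By induction, the statement is established for all m ≥ 1.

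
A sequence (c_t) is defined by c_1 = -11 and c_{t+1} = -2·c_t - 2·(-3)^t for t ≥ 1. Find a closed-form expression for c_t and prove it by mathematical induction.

c_t = -5(-2)^(t - 1) + 2(-3)^t

Computing the first terms: c_1 = -11, c_2 = 28, c_3 = -74. This suggests c_t = -5(-2)^(t - 1) + 2(-3)^t.
Base case (t = 1): the formula gives -11 = -11 = c_1.
Inductive step: suppose the statement holds for some i ≥ 1, so c_i = -5(-2)^(i - 1) + 2(-3)^i.
Then c_{i+1} = -2·c_i - 2·(-3)^i = -2·(-5(-2)^(i - 1) + 2(-3)^i) - 2·(-3)^i = -5(-2)^i + 2(-3)^(i + 1) = -5(-2)^((i+1) - 1) + 2(-3)^(i+1),
which is the claimed formula at t = i+1.
Hence, by induction on t, the claim holds for every t ≥ 1.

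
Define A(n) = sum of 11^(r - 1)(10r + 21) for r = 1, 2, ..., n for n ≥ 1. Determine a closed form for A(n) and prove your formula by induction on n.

A(n) = 11^n(n + 2) - 2

We claim A(n) = 11^n(n + 2) - 2 for all n ≥ 1.
For the base case n = 1: A(1) = 31, and the closed form gives 31. They agree.
Inductive step: assume the claim holds for n = r, so A(r) = 11^r(r + 2) - 2.
Then A(r+1) = A(r) + (11^r(10r + 31)) = (11^r(r + 2) - 2) + (11^r(10r + 31)).
Simplifying, A(r+1) = 11·11^r·r + 33·11^r - 2 = 11^(r+1)((r+1) + 2) - 2,
which is the closed form with n = r+1.
By induction, the statement is established for all n ≥ 1.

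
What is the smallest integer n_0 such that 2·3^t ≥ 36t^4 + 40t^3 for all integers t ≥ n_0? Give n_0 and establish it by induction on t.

n_0 = 12

At t = 11: 354294 < 580316, so the inequality fails and n_0 ≥ 12. We prove 2·3^t ≥ 36t^4 + 40t^3 for all t ≥ 12.
When t = 12: 2·3^t = 1062882 and 36t^4 + 40t^3 = 815616, so 1062882 ≥ 815616.
Suppose the result is true for t = m, so 2·3^m ≥ 36m^4 + 40m^3.
Then 2·3^(m + 1) = 3·(2·3^m) ≥ 3·(36m^4 + 40m^3).
Also, for m ≥ 12 we have 3·(36m^4 + 40m^3) ≥ 36(m+1)^4 + 40(m+1)^3, since 3·(36m^4 + 40m^3) − (36(m+1)^4 + 40(m+1)^3) = 72m^4 - 64m^3 - 336m^2 - 264m - 76, which is nonnegative for all m ≥ 12.
Combining, 2·3^(m + 1) ≥ 36(m+1)^4 + 40(m+1)^3.
By induction, the statement is established for all t ≥ 12.
Hence the smallest such n_0 is 12.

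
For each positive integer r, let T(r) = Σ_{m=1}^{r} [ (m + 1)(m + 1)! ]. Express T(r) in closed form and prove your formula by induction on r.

We claim T(r) = (r + 2)! - 2 for all r ≥ 1.
When r = 1: T(1) = 4, and the closed form gives 4. They agree.
Suppose the result is true for r = m, so T(m) = (m + 2)! - 2.
Then T(m+1) = T(m) + ((m + 2)(m + 2)!) = ((m + 2)! - 2) + ((m + 2)(m + 2)!).
Simplifying, T(m+1) = ((m+1) + 2)! - 2,
which is the closed form with r = m+1.
Hence, by induction on r, the claim holds for every r ≥ 1.

T(r) = (r + 2)! - 2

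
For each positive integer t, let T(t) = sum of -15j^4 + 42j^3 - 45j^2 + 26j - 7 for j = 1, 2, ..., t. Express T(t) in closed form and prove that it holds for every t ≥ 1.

We claim T(t) = -t(3t^4 - 3t^3 - t^2 - t + 1) for all t ≥ 1.
For the base case t = 1: T(1) = 1, and the closed form gives 1. They agree.
For the inductive step, assume it holds for an arbitrary j ≥ 1, so T(j) = j(-3j^4 + 3j^3 + j^2 + j - 1).
Then T(j+1) = T(j) + (-15j^4 - 18j^3 - 9j^2 + 2j + 1) = (j(-3j^4 + 3j^3 + j^2 + j - 1)) + (-15j^4 - 18j^3 - 9j^2 + 2j + 1).
Simplifying, T(j+1) = -(j + 1)(3j^4 + 9j^3 + 8j^2 - 1) = -(j+1)(3(j+1)^4 - 3(j+1)^3 - (j+1)^2 - (j+1) + 1),
which is the closed form with t = j+1.
By induction, the statement is established for all t ≥ 1.

T(t) = -t(3t^4 - 3t^3 - t^2 - t + 1)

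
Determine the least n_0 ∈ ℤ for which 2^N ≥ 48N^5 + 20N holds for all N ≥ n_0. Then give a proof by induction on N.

At N = 30: 1073741824 < 1166400600, so the inequality fails and n_0 ≥ 31. We prove 2^N ≥ 48N^5 + 20N for all N ≥ 31.
When N = 31: 2^N = 2147483648 and 48N^5 + 20N = 1374199868, so 2147483648 ≥ 1374199868.
Inductive step: assume the claim holds for N = i, so 2^i ≥ 48i^5 + 20i.
Then 2^(i + 1) = 2·(2^i) ≥ 2·(48i^5 + 20i).
Also, for i ≥ 31 we have 2·(48i^5 + 20i) ≥ 48(i+1)^5 + 20(i+1), since 2·(48i^5 + 20i) − (48(i+1)^5 + 20(i+1)) = 48i^5 - 240i^4 - 480i^3 - 480i^2 - 220i - 68, which is nonnegative for all i ≥ 31.
Combining, 2^(i + 1) ≥ 48(i+1)^5 + 20(i+1).
By induction, the statement is established for all N ≥ 31.
Hence the smallest such n_0 is 31.

n_0 = 31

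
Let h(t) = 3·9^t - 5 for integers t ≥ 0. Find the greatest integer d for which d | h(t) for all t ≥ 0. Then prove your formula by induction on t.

d = 2

Computing the first values: h(0) = -2 and h(1) = 22; gcd(-2, 22) = 2, so d ≤ 2.
We prove 2 | 3·9^t - 5 for all t ≥ 0 by induction on t.
Base step (t = 0): h(0) = -2 = 2·(-1), so 2 | h(0).
For the inductive step, assume it holds for an arbitrary p ≥ 0, i.e. 2 | h(p). Then
h(p+1) = 3·9^(p+1) - 5 = 9·(3·9^p - 5) + 40 = 9·h(p) + 40. The first term is divisible by 2 by the inductive hypothesis, and 40 is divisible by 2. Hence 2 | h(p+1).
By the principle of mathematical induction, the result holds for all t ≥ 0.
Therefore the largest such d is 2.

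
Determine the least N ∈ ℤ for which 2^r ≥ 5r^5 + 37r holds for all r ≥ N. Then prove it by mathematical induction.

At r = 25: 33554432 < 48829050, so the inequality fails and N ≥ 26. We prove 2^r ≥ 5r^5 + 37r for all r ≥ 26.
When r = 26: 2^r = 67108864 and 5r^5 + 37r = 59407842, so 67108864 ≥ 59407842.
Inductive step: suppose the statement holds for some k ≥ 26, so 2^k ≥ 5k^5 + 37k.
Then 2^(k + 1) = 2·(2^k) ≥ 2·(5k^5 + 37k).
Also, for k ≥ 26 we have 2·(5k^5 + 37k) ≥ 5(k+1)^5 + 37(k+1), since 2·(5k^5 + 37k) − (5(k+1)^5 + 37(k+1)) = 5k^5 - 25k^4 - 50k^3 - 50k^2 + 12k - 42, which is nonnegative for all k ≥ 26.
Combining, 2^(k + 1) ≥ 5(k+1)^5 + 37(k+1).
This completes the induction.
Hence the smallest such N is 26.

N = 26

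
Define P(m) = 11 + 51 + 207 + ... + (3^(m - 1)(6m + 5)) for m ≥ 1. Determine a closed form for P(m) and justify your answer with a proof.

We claim P(m) = 3^m(3m + 1) - 1 for all m ≥ 1.
Base case (m = 1): P(1) = 11, and the closed form gives 11. They agree.
Suppose the result is true for m = k, so P(k) = 3^k(3k + 1) - 1.
Then P(k+1) = P(k) + (3^k(6k + 11)) = (3^k(3k + 1) - 1) + (3^k(6k + 11)).
Simplifying, P(k+1) = 9·3^k·k + 12·3^k - 1 = 3^(k+1)(3(k+1) + 1) - 1,
which is the closed form with m = k+1.
By the principle of mathematical induction, the result holds for all m ≥ 1.

P(m) = 3^m(3m + 1) - 1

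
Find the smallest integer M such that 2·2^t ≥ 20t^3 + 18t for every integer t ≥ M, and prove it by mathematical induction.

M = 16

At t = 15: 65536 < 67770, so the inequality fails and M ≥ 16. We prove 2·2^t ≥ 20t^3 + 18t for all t ≥ 16.
Base step (t = 16): 2·2^t = 131072 and 20t^3 + 18t = 82208, so 131072 ≥ 82208.
Inductive step: assume the claim holds for t = j, so 2·2^j ≥ 20j^3 + 18j.
Then 2·2^(j + 1) = 2·(2·2^j) ≥ 2·(20j^3 + 18j).
Also, for j ≥ 16 we have 2·(20j^3 + 18j) ≥ 20(j+1)^3 + 18(j+1), since 2·(20j^3 + 18j) − (20(j+1)^3 + 18(j+1)) = 20j^3 - 60j^2 - 42j - 38, which is nonnegative for all j ≥ 16.
Combining, 2·2^(j + 1) ≥ 20(j+1)^3 + 18(j+1).
By induction, the statement is established for all t ≥ 16.
Hence the smallest such M is 16.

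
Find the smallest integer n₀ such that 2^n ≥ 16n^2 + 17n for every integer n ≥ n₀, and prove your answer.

n₀ = 12

At n = 11: 2048 < 2123, so the inequality fails and n₀ ≥ 12. We prove 2^n ≥ 16n^2 + 17n for all n ≥ 12.
Base step (n = 12): 2^n = 4096 and 16n^2 + 17n = 2508, so 4096 ≥ 2508.
Inductive step: assume the claim holds for n = m, so 2^m ≥ 16m^2 + 17m.
Then 2^(m + 1) = 2·(2^m) ≥ 2·(16m^2 + 17m).
Also, for m ≥ 12 we have 2·(16m^2 + 17m) ≥ 16(m+1)^2 + 17(m+1), since 2·(16m^2 + 17m) − (16(m+1)^2 + 17(m+1)) = 16m^2 - 15m - 33, which is nonnegative for all m ≥ 12.
Combining, 2^(m + 1) ≥ 16(m+1)^2 + 17(m+1).
This completes the induction.
Hence the smallest such n₀ is 12.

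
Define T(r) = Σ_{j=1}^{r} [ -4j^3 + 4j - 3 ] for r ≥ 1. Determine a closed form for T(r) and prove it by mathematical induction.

We claim T(r) = -r(r^3 + 2r^2 - r + 1) for all r ≥ 1.
Base case (r = 1): T(1) = -3, and the closed form gives -3. They agree.
Suppose the result is true for r = j, so T(j) = j(-j^3 - 2j^2 + j - 1).
Then T(j+1) = T(j) + (4j - 4(j + 1)^3 + 1) = (j(-j^3 - 2j^2 + j - 1)) + (4j - 4(j + 1)^3 + 1).
Simplifying, T(j+1) = -(j + 1)(j^3 + 5j^2 + 6j + 3) = -(j+1)((j+1)^3 + 2(j+1)^2 - (j+1) + 1),
which is the closed form with r = j+1.
By induction, the statement is established for all r ≥ 1.

T(r) = -r(r^3 + 2r^2 - r + 1)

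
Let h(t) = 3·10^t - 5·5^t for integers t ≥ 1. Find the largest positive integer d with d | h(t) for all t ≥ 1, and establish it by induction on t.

Computing the first values: h(1) = 5 and h(2) = 175; gcd(5, 175) = 5, so d ≤ 5.
We prove 5 | 3·10^t - 5·5^t for all t ≥ 1 by induction on t.
For the base case t = 1: h(1) = 5 = 5·(1), so 5 | h(1).
Inductive step: assume the claim holds for t = j, i.e. 5 | h(j). Then
h(j+1) − 10·h(j) = (3·10^(j+1) - 5·5^(j+1)) − 10·(3·10^j - 5·5^j) = (-5)·5^j·(5 − 10) = (25)·5^j. Since 5 | h(j) by the inductive hypothesis, 5 | 10·h(j); and 5 | 25 since 25 = 5·5. Therefore 5 | h(j+1).
By induction, the statement is established for all t ≥ 1.
Therefore the largest such d is 5.

d = 5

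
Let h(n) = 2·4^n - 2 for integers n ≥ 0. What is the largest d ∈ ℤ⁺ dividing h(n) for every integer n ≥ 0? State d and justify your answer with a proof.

d = 6

Computing the first values: h(0) = 0 and h(1) = 6; gcd(0, 6) = 6, so d ≤ 6.
We prove 6 | 2·4^n - 2 for all n ≥ 0 by induction on n.
For the base case n = 0: h(0) = 0 = 6·(0), so 6 | h(0).
Inductive step: assume the claim holds for n = m, i.e. 6 | h(m). Then
h(m+1) = 2·4^(m+1) - 2 = 4·(2·4^m - 2) + 6 = 4·h(m) + 6. The first term is divisible by 6 by the inductive hypothesis, and 6 is divisible by 6. Hence 6 | h(m+1).
Hence, by induction on n, the claim holds for every n ≥ 0.
Therefore the largest such d is 6.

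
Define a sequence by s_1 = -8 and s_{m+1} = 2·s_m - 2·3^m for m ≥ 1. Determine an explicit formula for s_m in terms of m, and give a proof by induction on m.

s_m = -2^m - 2·3^m

Computing the first terms: s_1 = -8, s_2 = -22, s_3 = -62. This suggests s_m = -2^m - 2·3^m.
Base case (m = 1): the formula gives -8 = -8 = s_1.
Inductive step: assume the claim holds for m = k, so s_k = -2^k - 2·3^k.
Then s_{k+1} = 2·s_k - 2·3^k = 2·(-2^k - 2·3^k) - 2·3^k = -2^(k + 1) - 2·3^(k + 1),
which is the claimed formula at m = k+1.
By the principle of mathematical induction, the result holds for all m ≥ 1.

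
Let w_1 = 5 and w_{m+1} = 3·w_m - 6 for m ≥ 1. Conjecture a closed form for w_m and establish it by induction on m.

w_m = 2·3^(m - 1) + 3

Computing the first terms: w_1 = 5, w_2 = 9, w_3 = 21. This suggests w_m = 2·3^(m - 1) + 3.
Base case (m = 1): the formula gives 5 = 5 = w_1.
Inductive step: assume the claim holds for m = p, so w_p = 2·3^(p - 1) + 3.
Then w_{p+1} = 3·w_p - 6 = 3·(2·3^(p - 1) + 3) - 6 = 2·3^p + 3 = 2·3^((p+1) - 1) + 3,
which is the claimed formula at m = p+1.
Hence, by induction on m, the claim holds for every m ≥ 1.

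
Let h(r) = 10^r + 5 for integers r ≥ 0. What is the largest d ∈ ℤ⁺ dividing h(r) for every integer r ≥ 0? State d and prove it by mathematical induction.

Computing the first values: h(0) = 6 and h(1) = 15; gcd(6, 15) = 3, so d ≤ 3.
We prove 3 | 10^r + 5 for all r ≥ 0 by induction on r.
Base case (r = 0): h(0) = 6 = 3·(2), so 3 | h(0).
Inductive step: suppose the statement holds for some k ≥ 0, i.e. 3 | h(k). Then
h(k+1) = 10^(k+1) + 5 = 10·(10^k + 5) - 45 = 10·h(k) - 45. The first term is divisible by 3 by the inductive hypothesis, and -45 is divisible by 3. Hence 3 | h(k+1).
Hence, by induction on r, the claim holds for every r ≥ 0.
Therefore the largest such d is 3.

d = 3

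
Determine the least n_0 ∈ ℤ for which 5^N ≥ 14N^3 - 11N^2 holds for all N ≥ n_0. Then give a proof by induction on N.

n_0 = 5

At N = 4: 625 < 720, so the inequality fails and n_0 ≥ 5. We prove 5^N ≥ 14N^3 - 11N^2 for all N ≥ 5.
Base step (N = 5): 5^N = 3125 and 14N^3 - 11N^2 = 1475, so 3125 ≥ 1475.
Inductive step: suppose the statement holds for some p ≥ 5, so 5^p ≥ 14p^3 - 11p^2.
Then 5^(p + 1) = 5·(5^p) ≥ 5·(14p^3 - 11p^2).
Also, for p ≥ 5 we have 5·(14p^3 - 11p^2) ≥ 14(p+1)^3 - 11(p+1)^2, since 5·(14p^3 - 11p^2) − (14(p+1)^3 - 11(p+1)^2) = 56p^3 - 86p^2 - 20p - 3, which is nonnegative for all p ≥ 5.
Combining, 5^(p + 1) ≥ 14(p+1)^3 - 11(p+1)^2.
By induction, the statement is established for all N ≥ 5.
Hence the smallest such n_0 is 5.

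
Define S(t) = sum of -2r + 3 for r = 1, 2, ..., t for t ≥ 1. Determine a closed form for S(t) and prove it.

S(t) = -t(t - 2)

We claim S(t) = -t(t - 2) for all t ≥ 1.
For the base case t = 1: S(1) = 1, and the closed form gives 1. They agree.
For the inductive step, assume it holds for an arbitrary r ≥ 1, so S(r) = r(-r + 2).
Then S(r+1) = S(r) + (-2r + 1) = (r(-r + 2)) + (-2r + 1).
Simplifying, S(r+1) = -(r - 1)(r + 1) = -(r+1)((r+1) - 2),
which is the closed form with t = r+1.
Hence, by induction on t, the claim holds for every t ≥ 1.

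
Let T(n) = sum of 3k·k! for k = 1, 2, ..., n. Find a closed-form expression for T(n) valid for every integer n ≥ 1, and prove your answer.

We claim T(n) = 3(n + 1)! - 3 for all n ≥ 1.
Base step (n = 1): T(1) = 3, and the closed form gives 3. They agree.
For the inductive step, assume it holds for an arbitrary k ≥ 1, so T(k) = 3(k + 1)! - 3.
Then T(k+1) = T(k) + (3(k + 1)(k + 1)!) = (3(k + 1)! - 3) + (3(k + 1)(k + 1)!).
Simplifying, T(k+1) = 3((k+1) + 1)! - 3,
which is the closed form with n = k+1.
This completes the induction.

T(n) = 3(n + 1)! - 3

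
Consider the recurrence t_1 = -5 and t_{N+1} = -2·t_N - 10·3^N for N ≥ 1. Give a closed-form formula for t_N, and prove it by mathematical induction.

Computing the first terms: t_1 = -5, t_2 = -20, t_3 = -50. This suggests t_N = (-2)^(N - 1) - 2·3^N.
For the base case N = 1: the formula gives -5 = -5 = t_1.
Suppose the result is true for N = j, so t_j = (-2)^(j - 1) - 2·3^j.
Then t_{j+1} = -2·t_j - 10·3^j = -2·((-2)^(j - 1) - 2·3^j) - 10·3^j = (-2)^j - 2·3^(j + 1) = (-2)^((j+1) - 1) - 2·3^(j+1),
which is the claimed formula at N = j+1.
By induction, the statement is established for all N ≥ 1.

t_N = (-2)^(N - 1) - 2·3^N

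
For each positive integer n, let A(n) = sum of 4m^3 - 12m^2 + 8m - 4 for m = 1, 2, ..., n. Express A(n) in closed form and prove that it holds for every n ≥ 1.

A(n) = n(n^3 - 2n^2 - n - 2)

We claim A(n) = n(n^3 - 2n^2 - n - 2) for all n ≥ 1.
Base step (n = 1): A(1) = -4, and the closed form gives -4. They agree.
Inductive step: assume the claim holds for n = m, so A(m) = m(m^3 - 2m^2 - m - 2).
Then A(m+1) = A(m) + (4m^3 - 4m - 4) = (m(m^3 - 2m^2 - m - 2)) + (4m^3 - 4m - 4).
Simplifying, A(m+1) = (m + 1)(m^3 + m^2 - 2m - 4) = (m+1)((m+1)^3 - 2(m+1)^2 - (m+1) - 2),
which is the closed form with n = m+1.
By induction, the statement is established for all n ≥ 1.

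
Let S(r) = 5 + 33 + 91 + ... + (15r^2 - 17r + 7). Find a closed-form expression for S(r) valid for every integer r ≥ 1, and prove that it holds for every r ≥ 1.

We claim S(r) = r(5r^2 - r + 1) for all r ≥ 1.
Base step (r = 1): S(1) = 5, and the closed form gives 5. They agree.
Suppose the result is true for r = m, so S(m) = m(5m^2 - m + 1).
Then S(m+1) = S(m) + (15m^2 + 13m + 5) = (m(5m^2 - m + 1)) + (15m^2 + 13m + 5).
Simplifying, S(m+1) = (m + 1)(5m^2 + 9m + 5) = (m+1)(5(m+1)^2 - (m+1) + 1),
which is the closed form with r = m+1.
By the principle of mathematical induction, the result holds for all r ≥ 1.

S(r) = r(5r^2 - r + 1)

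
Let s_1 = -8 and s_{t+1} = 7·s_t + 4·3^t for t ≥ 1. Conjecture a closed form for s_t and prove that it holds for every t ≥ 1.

Computing the first terms: s_1 = -8, s_2 = -44, s_3 = -272. This suggests s_t = -3^t - 5·7^(t - 1).
For the base case t = 1: the formula gives -8 = -8 = s_1.
For the inductive step, assume it holds for an arbitrary r ≥ 1, so s_r = -3^r - 5·7^(r - 1).
Then s_{r+1} = 7·s_r + 4·3^r = 7·(-3^r - 5·7^(r - 1)) + 4·3^r = -3^(r + 1) - 5·7^r = -3^(r+1) - 5·7^((r+1) - 1),
which is the claimed formula at t = r+1.
This completes the induction.

s_t = -3^t - 5·7^(t - 1)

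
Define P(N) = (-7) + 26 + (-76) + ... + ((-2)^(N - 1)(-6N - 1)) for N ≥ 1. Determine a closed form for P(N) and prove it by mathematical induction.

We claim P(N) = (-2)^N(2N + 1) - 1 for all N ≥ 1.
When N = 1: P(1) = -7, and the closed form gives -7. They agree.
Inductive step: suppose the statement holds for some r ≥ 1, so P(r) = (-2)^r(2r + 1) - 1.
Then P(r+1) = P(r) + ((-2)^r(-6r - 7)) = ((-2)^r(2r + 1) - 1) + ((-2)^r(-6r - 7)).
Simplifying, P(r+1) = -4(-2)^r·r - 6(-2)^r - 1 = (-2)^(r+1)(2(r+1) + 1) - 1,
which is the closed form with N = r+1.
Hence, by induction on N, the claim holds for every N ≥ 1.

P(N) = (-2)^N(2N + 1) - 1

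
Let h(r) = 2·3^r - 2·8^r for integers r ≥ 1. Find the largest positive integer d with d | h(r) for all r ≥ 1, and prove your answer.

Computing the first values: h(1) = -10 and h(2) = -110; gcd(-10, -110) = 10, so d ≤ 10.
We prove 10 | 2·3^r - 2·8^r for all r ≥ 1 by induction on r.
For the base case r = 1: h(1) = -10 = 10·(-1), so 10 | h(1).
For the inductive step, assume it holds for an arbitrary j ≥ 1, i.e. 10 | h(j). Then
h(j+1) − 8·h(j) = (2·3^(j+1) - 2·8^(j+1)) − 8·(2·3^j - 2·8^j) = (2)·3^j·(3 − 8) = (-10)·3^j. Since 10 | h(j) by the inductive hypothesis, 10 | 8·h(j); and 10 | -10 since -10 = 10·-1. Therefore 10 | h(j+1).
Hence, by induction on r, the claim holds for every r ≥ 1.
Therefore the largest such d is 10.

d = 10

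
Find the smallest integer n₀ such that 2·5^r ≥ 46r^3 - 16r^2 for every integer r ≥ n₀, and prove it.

n₀ = 5

At r = 4: 1250 < 2688, so the inequality fails and n₀ ≥ 5. We prove 2·5^r ≥ 46r^3 - 16r^2 for all r ≥ 5.
Base step (r = 5): 2·5^r = 6250 and 46r^3 - 16r^2 = 5350, so 6250 ≥ 5350.
For the inductive step, assume it holds for an arbitrary k ≥ 5, so 2·5^k ≥ 46k^3 - 16k^2.
Then 2·5^(k + 1) = 5·(2·5^k) ≥ 5·(46k^3 - 16k^2).
Also, for k ≥ 5 we have 5·(46k^3 - 16k^2) ≥ 46(k+1)^3 - 16(k+1)^2, since 5·(46k^3 - 16k^2) − (46(k+1)^3 - 16(k+1)^2) = 184k^3 - 202k^2 - 106k - 30, which is nonnegative for all k ≥ 5.
Combining, 2·5^(k + 1) ≥ 46(k+1)^3 - 16(k+1)^2.
By the principle of mathematical induction, the result holds for all r ≥ 5.
Hence the smallest such n₀ is 5.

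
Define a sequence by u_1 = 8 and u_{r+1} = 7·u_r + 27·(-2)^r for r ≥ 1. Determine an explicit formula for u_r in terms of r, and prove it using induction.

u_r = -3(-2)^r + 2·7^(r - 1)

Computing the first terms: u_1 = 8, u_2 = 2, u_3 = 122. This suggests u_r = -3(-2)^r + 2·7^(r - 1).
Base step (r = 1): the formula gives 8 = 8 = u_1.
Inductive step: suppose the statement holds for some k ≥ 1, so u_k = -3(-2)^k + 2·7^(k - 1).
Then u_{k+1} = 7·u_k + 27·(-2)^k = 7·(-3(-2)^k + 2·7^(k - 1)) + 27·(-2)^k = -3(-2)^(k + 1) + 2·7^k = -3(-2)^(k+1) + 2·7^((k+1) - 1),
which is the claimed formula at r = k+1.
By induction, the statement is established for all r ≥ 1.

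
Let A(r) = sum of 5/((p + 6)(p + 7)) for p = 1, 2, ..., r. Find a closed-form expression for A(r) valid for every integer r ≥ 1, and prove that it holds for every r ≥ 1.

We claim A(r) = 5r/(7(r + 7)) for all r ≥ 1.
Base step (r = 1): A(1) = 5/56, and the closed form gives 5/56. They agree.
For the inductive step, assume it holds for an arbitrary p ≥ 1, so A(p) = 5p/(7(p + 7)).
Then A(p+1) = A(p) + (5/((p + 7)(p + 8))) = (5p/(7(p + 7))) + (5/((p + 7)(p + 8))).
Simplifying, A(p+1) = 5(p + 1)/(7(p + 8)) = 5(p+1)/(7((p+1) + 7)),
which is the closed form with r = p+1.
By the principle of mathematical induction, the result holds for all r ≥ 1.

A(r) = 5r/(7(r + 7))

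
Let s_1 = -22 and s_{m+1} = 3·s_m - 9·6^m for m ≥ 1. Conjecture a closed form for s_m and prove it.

Computing the first terms: s_1 = -22, s_2 = -120, s_3 = -684. This suggests s_m = -4·3^(m - 1) - 3·6^m.
Base case (m = 1): the formula gives -22 = -22 = s_1.
Suppose the result is true for m = k, so s_k = -4·3^(k - 1) - 3·6^k.
Then s_{k+1} = 3·s_k - 9·6^k = 3·(-4·3^(k - 1) - 3·6^k) - 9·6^k = -4·3^k - 3·6^(k + 1) = -4·3^((k+1) - 1) - 3·6^(k+1),
which is the claimed formula at m = k+1.
This completes the induction.

s_m = -4·3^(m - 1) - 3·6^m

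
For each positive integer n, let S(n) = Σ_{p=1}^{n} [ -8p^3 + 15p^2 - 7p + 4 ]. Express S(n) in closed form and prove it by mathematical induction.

S(n) = -n(2n^3 - n^2 - 2n - 3)

We claim S(n) = -n(2n^3 - n^2 - 2n - 3) for all n ≥ 1.
Base step (n = 1): S(1) = 4, and the closed form gives 4. They agree.
For the inductive step, assume it holds for an arbitrary p ≥ 1, so S(p) = p(-2p^3 + p^2 + 2p + 3).
Then S(p+1) = S(p) + (-8p^3 - 9p^2 - p + 4) = (p(-2p^3 + p^2 + 2p + 3)) + (-8p^3 - 9p^2 - p + 4).
Simplifying, S(p+1) = -(p + 1)(2p^3 + 5p^2 + 2p - 4) = -(p+1)(2(p+1)^3 - (p+1)^2 - 2(p+1) - 3),
which is the closed form with n = p+1.
This completes the induction.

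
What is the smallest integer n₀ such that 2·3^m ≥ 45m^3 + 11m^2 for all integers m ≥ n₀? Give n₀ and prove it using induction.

At m = 8: 13122 < 23744, so the inequality fails and n₀ ≥ 9. We prove 2·3^m ≥ 45m^3 + 11m^2 for all m ≥ 9.
For the base case m = 9: 2·3^m = 39366 and 45m^3 + 11m^2 = 33696, so 39366 ≥ 33696.
Suppose the result is true for m = i, so 2·3^i ≥ 45i^3 + 11i^2.
Then 2·3^(i + 1) = 3·(2·3^i) ≥ 3·(45i^3 + 11i^2).
Also, for i ≥ 9 we have 3·(45i^3 + 11i^2) ≥ 45(i+1)^3 + 11(i+1)^2, since 3·(45i^3 + 11i^2) − (45(i+1)^3 + 11(i+1)^2) = 90i^3 - 113i^2 - 157i - 56, which is nonnegative for all i ≥ 9.
Combining, 2·3^(i + 1) ≥ 45(i+1)^3 + 11(i+1)^2.
This completes the induction.
Hence the smallest such n₀ is 9.

n₀ = 9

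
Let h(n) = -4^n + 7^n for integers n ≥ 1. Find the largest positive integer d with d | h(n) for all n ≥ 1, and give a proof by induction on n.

Computing the first values: h(1) = 3 and h(2) = 33; gcd(3, 33) = 3, so d ≤ 3.
We prove 3 | -4^n + 7^n for all n ≥ 1 by induction on n.
Base case (n = 1): h(1) = 3 = 3·(1), so 3 | h(1).
Inductive step: assume the claim holds for n = r, i.e. 3 | h(r). Then
7^{r+1} − 4^{r+1} = 7·7^r − 4·4^r = 7·(7^r − 4^r) + (3)·4^r. The first term is divisible by 3 by the inductive hypothesis, and the second term (3)·4^r is divisible by 3 since 3 | 3. Hence 3 | h(r+1).
By the principle of mathematical induction, the result holds for all n ≥ 1.
Therefore the largest such d is 3.

d = 3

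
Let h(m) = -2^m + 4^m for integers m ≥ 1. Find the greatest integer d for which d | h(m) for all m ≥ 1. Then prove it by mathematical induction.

Computing the first values: h(1) = 2 and h(2) = 12; gcd(2, 12) = 2, so d ≤ 2.
We prove 2 | -2^m + 4^m for all m ≥ 1 by induction on m.
Base step (m = 1): h(1) = 2 = 2·(1), so 2 | h(1).
Suppose the result is true for m = k, i.e. 2 | h(k). Then
4^{k+1} − 2^{k+1} = 4·4^k − 2·2^k = 4·(4^k − 2^k) + (2)·2^k. The first term is divisible by 2 by the inductive hypothesis, and the second term (2)·2^k is divisible by 2 since 2 | 2. Hence 2 | h(k+1).
This completes the induction.
Therefore the largest such d is 2.

d = 2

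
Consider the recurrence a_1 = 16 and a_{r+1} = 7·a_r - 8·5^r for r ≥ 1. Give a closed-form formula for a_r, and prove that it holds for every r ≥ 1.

a_r = 4·5^r - 4·7^(r - 1)

Computing the first terms: a_1 = 16, a_2 = 72, a_3 = 304. This suggests a_r = 4·5^r - 4·7^(r - 1).
For the base case r = 1: the formula gives 16 = 16 = a_1.
Inductive step: assume the claim holds for r = k, so a_k = 4·5^k - 4·7^(k - 1).
Then a_{k+1} = 7·a_k - 8·5^k = 7·(4·5^k - 4·7^(k - 1)) - 8·5^k = 4·5^(k + 1) - 4·7^k = 4·5^(k+1) - 4·7^((k+1) - 1),
which is the claimed formula at r = k+1.
By induction, the statement is established for all r ≥ 1.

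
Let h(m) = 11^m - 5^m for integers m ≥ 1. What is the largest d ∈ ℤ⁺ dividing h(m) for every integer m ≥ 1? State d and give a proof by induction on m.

Computing the first values: h(1) = 6 and h(2) = 96; gcd(6, 96) = 6, so d ≤ 6.
We prove 6 | 11^m - 5^m for all m ≥ 1 by induction on m.
When m = 1: h(1) = 6 = 6·(1), so 6 | h(1).
For the inductive step, assume it holds for an arbitrary i ≥ 1, i.e. 6 | h(i). Then
11^{i+1} − 5^{i+1} = 11·11^i − 5·5^i = 11·(11^i − 5^i) + (6)·5^i. The first term is divisible by 6 by the inductive hypothesis, and the second term (6)·5^i is divisible by 6 since 6 | 6. Hence 6 | h(i+1).
This completes the induction.
Therefore the largest such d is 6.

d = 6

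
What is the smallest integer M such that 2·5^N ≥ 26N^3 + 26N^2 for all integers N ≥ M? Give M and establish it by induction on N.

At N = 4: 1250 < 2080, so the inequality fails and M ≥ 5. We prove 2·5^N ≥ 26N^3 + 26N^2 for all N ≥ 5.
For the base case N = 5: 2·5^N = 6250 and 26N^3 + 26N^2 = 3900, so 6250 ≥ 3900.
For the inductive step, assume it holds for an arbitrary k ≥ 5, so 2·5^k ≥ 26k^3 + 26k^2.
Then 2·5^(k + 1) = 5·(2·5^k) ≥ 5·(26k^3 + 26k^2).
Also, for k ≥ 5 we have 5·(26k^3 + 26k^2) ≥ 26(k+1)^3 + 26(k+1)^2, since 5·(26k^3 + 26k^2) − (26(k+1)^3 + 26(k+1)^2) = 104k^3 + 26k^2 - 130k - 52, which is nonnegative for all k ≥ 5.
Combining, 2·5^(k + 1) ≥ 26(k+1)^3 + 26(k+1)^2.
By the principle of mathematical induction, the result holds for all N ≥ 5.
Hence the smallest such M is 5.

M = 5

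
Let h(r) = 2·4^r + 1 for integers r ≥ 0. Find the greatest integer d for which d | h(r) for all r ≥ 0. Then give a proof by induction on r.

Computing the first values: h(0) = 3 and h(1) = 9; gcd(3, 9) = 3, so d ≤ 3.
We prove 3 | 2·4^r + 1 for all r ≥ 0 by induction on r.
For the base case r = 0: h(0) = 3 = 3·(1), so 3 | h(0).
For the inductive step, assume it holds for an arbitrary p ≥ 0, i.e. 3 | h(p). Then
h(p+1) = 2·4^(p+1) + 1 = 4·(2·4^p + 1) - 3 = 4·h(p) - 3. The first term is divisible by 3 by the inductive hypothesis, and -3 is divisible by 3. Hence 3 | h(p+1).
This completes the induction.
Therefore the largest such d is 3.

d = 3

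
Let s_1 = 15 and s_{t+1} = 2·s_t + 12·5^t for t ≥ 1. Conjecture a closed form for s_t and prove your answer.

Computing the first terms: s_1 = 15, s_2 = 90, s_3 = 480. This suggests s_t = -5·2^(t - 1) + 4·5^t.
Base case (t = 1): the formula gives 15 = 15 = s_1.
Suppose the result is true for t = j, so s_j = -5·2^(j - 1) + 4·5^j.
Then s_{j+1} = 2·s_j + 12·5^j = 2·(-5·2^(j - 1) + 4·5^j) + 12·5^j = -5·2^j + 4·5^(j + 1) = -5·2^((j+1) - 1) + 4·5^(j+1),
which is the claimed formula at t = j+1.
By induction, the statement is established for all t ≥ 1.

s_t = -5·2^(t - 1) + 4·5^t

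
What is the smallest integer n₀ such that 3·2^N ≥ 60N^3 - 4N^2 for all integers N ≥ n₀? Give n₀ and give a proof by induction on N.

n₀ = 17

At N = 16: 196608 < 244736, so the inequality fails and n₀ ≥ 17. We prove 3·2^N ≥ 60N^3 - 4N^2 for all N ≥ 17.
Base step (N = 17): 3·2^N = 393216 and 60N^3 - 4N^2 = 293624, so 393216 ≥ 293624.
For the inductive step, assume it holds for an arbitrary k ≥ 17, so 3·2^k ≥ 60k^3 - 4k^2.
Then 3·2^(k + 1) = 2·(3·2^k) ≥ 2·(60k^3 - 4k^2).
Also, for k ≥ 17 we have 2·(60k^3 - 4k^2) ≥ 60(k+1)^3 - 4(k+1)^2, since 2·(60k^3 - 4k^2) − (60(k+1)^3 - 4(k+1)^2) = 60k^3 - 184k^2 - 172k - 56, which is nonnegative for all k ≥ 17.
Combining, 3·2^(k + 1) ≥ 60(k+1)^3 - 4(k+1)^2.
Hence, by induction on N, the claim holds for every N ≥ 17.
Hence the smallest such n₀ is 17.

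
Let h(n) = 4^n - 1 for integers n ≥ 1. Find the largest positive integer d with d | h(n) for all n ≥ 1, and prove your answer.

Computing the first values: h(1) = 3 and h(2) = 15; gcd(3, 15) = 3, so d ≤ 3.
We prove 3 | 4^n - 1 for all n ≥ 1 by induction on n.
Base step (n = 1): h(1) = 3 = 3·(1), so 3 | h(1).
Inductive step: suppose the statement holds for some i ≥ 1, i.e. 3 | h(i). Then
4^{i+1} − 1^{i+1} = 4·4^i − 1·1^i = 4·(4^i − 1^i) + (3)·1^i. The first term is divisible by 3 by the inductive hypothesis, and the second term (3)·1^i is divisible by 3 since 3 | 3. Hence 3 | h(i+1).
By the principle of mathematical induction, the result holds for all n ≥ 1.
Therefore the largest such d is 3.

d = 3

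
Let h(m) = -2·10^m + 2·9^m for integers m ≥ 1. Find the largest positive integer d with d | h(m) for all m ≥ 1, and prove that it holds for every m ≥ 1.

Computing the first values: h(1) = -2 and h(2) = -38; gcd(-2, -38) = 2, so d ≤ 2.
We prove 2 | -2·10^m + 2·9^m for all m ≥ 1 by induction on m.
Base step (m = 1): h(1) = -2 = 2·(-1), so 2 | h(1).
Suppose the result is true for m = p, i.e. 2 | h(p). Then
h(p+1) − 10·h(p) = (-2·10^(p+1) + 2·9^(p+1)) − 10·(-2·10^p + 2·9^p) = (2)·9^p·(9 − 10) = (-2)·9^p. Since 2 | h(p) by the inductive hypothesis, 2 | 10·h(p); and 2 | -2 since -2 = 2·-1. Therefore 2 | h(p+1).
By induction, the statement is established for all m ≥ 1.
Therefore the largest such d is 2.

d = 2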